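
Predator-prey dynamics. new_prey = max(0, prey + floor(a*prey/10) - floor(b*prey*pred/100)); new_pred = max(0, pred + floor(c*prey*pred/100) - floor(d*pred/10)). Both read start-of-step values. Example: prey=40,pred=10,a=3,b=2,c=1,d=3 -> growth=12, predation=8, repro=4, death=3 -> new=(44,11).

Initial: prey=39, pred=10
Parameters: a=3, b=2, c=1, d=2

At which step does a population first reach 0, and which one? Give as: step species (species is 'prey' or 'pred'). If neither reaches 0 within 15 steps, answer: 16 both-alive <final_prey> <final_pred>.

Step 1: prey: 39+11-7=43; pred: 10+3-2=11
Step 2: prey: 43+12-9=46; pred: 11+4-2=13
Step 3: prey: 46+13-11=48; pred: 13+5-2=16
Step 4: prey: 48+14-15=47; pred: 16+7-3=20
Step 5: prey: 47+14-18=43; pred: 20+9-4=25
Step 6: prey: 43+12-21=34; pred: 25+10-5=30
Step 7: prey: 34+10-20=24; pred: 30+10-6=34
Step 8: prey: 24+7-16=15; pred: 34+8-6=36
Step 9: prey: 15+4-10=9; pred: 36+5-7=34
Step 10: prey: 9+2-6=5; pred: 34+3-6=31
Step 11: prey: 5+1-3=3; pred: 31+1-6=26
Step 12: prey: 3+0-1=2; pred: 26+0-5=21
Step 13: prey: 2+0-0=2; pred: 21+0-4=17
Step 14: prey: 2+0-0=2; pred: 17+0-3=14
Step 15: prey: 2+0-0=2; pred: 14+0-2=12
No extinction within 15 steps

Answer: 16 both-alive 2 12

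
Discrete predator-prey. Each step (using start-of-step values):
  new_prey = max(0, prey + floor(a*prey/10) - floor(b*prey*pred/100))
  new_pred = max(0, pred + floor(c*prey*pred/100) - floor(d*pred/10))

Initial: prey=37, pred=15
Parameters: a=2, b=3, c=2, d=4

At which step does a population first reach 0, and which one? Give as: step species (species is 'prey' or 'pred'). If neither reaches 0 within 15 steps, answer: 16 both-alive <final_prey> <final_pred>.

Answer: 16 both-alive 3 2

Derivation:
Step 1: prey: 37+7-16=28; pred: 15+11-6=20
Step 2: prey: 28+5-16=17; pred: 20+11-8=23
Step 3: prey: 17+3-11=9; pred: 23+7-9=21
Step 4: prey: 9+1-5=5; pred: 21+3-8=16
Step 5: prey: 5+1-2=4; pred: 16+1-6=11
Step 6: prey: 4+0-1=3; pred: 11+0-4=7
Step 7: prey: 3+0-0=3; pred: 7+0-2=5
Step 8: prey: 3+0-0=3; pred: 5+0-2=3
Step 9: prey: 3+0-0=3; pred: 3+0-1=2
Step 10: prey: 3+0-0=3; pred: 2+0-0=2
Steps 11-15: state stable at prey=3, pred=2 (no change)
No extinction within 15 steps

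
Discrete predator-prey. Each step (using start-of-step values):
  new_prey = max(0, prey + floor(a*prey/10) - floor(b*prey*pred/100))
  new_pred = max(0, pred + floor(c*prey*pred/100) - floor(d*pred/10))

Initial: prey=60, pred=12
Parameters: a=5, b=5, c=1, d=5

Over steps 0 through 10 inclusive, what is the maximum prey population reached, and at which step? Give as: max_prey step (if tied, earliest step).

Answer: 66 10

Derivation:
Step 1: prey: 60+30-36=54; pred: 12+7-6=13
Step 2: prey: 54+27-35=46; pred: 13+7-6=14
Step 3: prey: 46+23-32=37; pred: 14+6-7=13
Step 4: prey: 37+18-24=31; pred: 13+4-6=11
Step 5: prey: 31+15-17=29; pred: 11+3-5=9
Step 6: prey: 29+14-13=30; pred: 9+2-4=7
Step 7: prey: 30+15-10=35; pred: 7+2-3=6
Step 8: prey: 35+17-10=42; pred: 6+2-3=5
Step 9: prey: 42+21-10=53; pred: 5+2-2=5
Step 10: prey: 53+26-13=66; pred: 5+2-2=5
Max prey = 66 at step 10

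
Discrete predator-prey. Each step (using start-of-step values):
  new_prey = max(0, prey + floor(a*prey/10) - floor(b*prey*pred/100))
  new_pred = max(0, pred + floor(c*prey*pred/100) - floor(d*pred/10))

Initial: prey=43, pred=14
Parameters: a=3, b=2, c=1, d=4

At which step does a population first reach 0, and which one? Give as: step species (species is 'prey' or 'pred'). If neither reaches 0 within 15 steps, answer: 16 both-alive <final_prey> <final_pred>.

Answer: 16 both-alive 43 15

Derivation:
Step 1: prey: 43+12-12=43; pred: 14+6-5=15
Step 2: prey: 43+12-12=43; pred: 15+6-6=15
Steps 3-15: state stable at prey=43, pred=15 (no change)
No extinction within 15 steps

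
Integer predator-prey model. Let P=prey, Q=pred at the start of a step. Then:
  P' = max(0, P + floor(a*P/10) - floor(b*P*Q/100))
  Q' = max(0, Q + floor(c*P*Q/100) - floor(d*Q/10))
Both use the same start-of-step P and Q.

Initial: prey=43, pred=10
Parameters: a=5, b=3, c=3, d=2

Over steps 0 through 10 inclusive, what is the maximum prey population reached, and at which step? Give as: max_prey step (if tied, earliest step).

Answer: 52 1

Derivation:
Step 1: prey: 43+21-12=52; pred: 10+12-2=20
Step 2: prey: 52+26-31=47; pred: 20+31-4=47
Step 3: prey: 47+23-66=4; pred: 47+66-9=104
Step 4: prey: 4+2-12=0; pred: 104+12-20=96
Step 5: prey: 0+0-0=0; pred: 96+0-19=77
Step 6: prey: 0+0-0=0; pred: 77+0-15=62
Step 7: prey: 0+0-0=0; pred: 62+0-12=50
Step 8: prey: 0+0-0=0; pred: 50+0-10=40
Step 9: prey: 0+0-0=0; pred: 40+0-8=32
Step 10: prey: 0+0-0=0; pred: 32+0-6=26
Max prey = 52 at step 1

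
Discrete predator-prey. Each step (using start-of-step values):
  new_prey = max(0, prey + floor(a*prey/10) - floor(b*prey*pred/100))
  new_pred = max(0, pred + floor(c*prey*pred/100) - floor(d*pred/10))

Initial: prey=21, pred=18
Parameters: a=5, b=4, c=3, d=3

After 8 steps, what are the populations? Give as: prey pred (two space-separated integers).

Step 1: prey: 21+10-15=16; pred: 18+11-5=24
Step 2: prey: 16+8-15=9; pred: 24+11-7=28
Step 3: prey: 9+4-10=3; pred: 28+7-8=27
Step 4: prey: 3+1-3=1; pred: 27+2-8=21
Step 5: prey: 1+0-0=1; pred: 21+0-6=15
Step 6: prey: 1+0-0=1; pred: 15+0-4=11
Step 7: prey: 1+0-0=1; pred: 11+0-3=8
Step 8: prey: 1+0-0=1; pred: 8+0-2=6

Answer: 1 6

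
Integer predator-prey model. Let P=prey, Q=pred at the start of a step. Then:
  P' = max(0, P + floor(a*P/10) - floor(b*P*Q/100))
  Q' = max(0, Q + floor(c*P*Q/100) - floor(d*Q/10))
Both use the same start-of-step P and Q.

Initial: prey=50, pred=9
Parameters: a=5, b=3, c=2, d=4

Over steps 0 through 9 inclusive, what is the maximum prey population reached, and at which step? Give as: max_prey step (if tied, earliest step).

Answer: 66 2

Derivation:
Step 1: prey: 50+25-13=62; pred: 9+9-3=15
Step 2: prey: 62+31-27=66; pred: 15+18-6=27
Step 3: prey: 66+33-53=46; pred: 27+35-10=52
Step 4: prey: 46+23-71=0; pred: 52+47-20=79
Step 5: prey: 0+0-0=0; pred: 79+0-31=48
Step 6: prey: 0+0-0=0; pred: 48+0-19=29
Step 7: prey: 0+0-0=0; pred: 29+0-11=18
Step 8: prey: 0+0-0=0; pred: 18+0-7=11
Step 9: prey: 0+0-0=0; pred: 11+0-4=7
Max prey = 66 at step 2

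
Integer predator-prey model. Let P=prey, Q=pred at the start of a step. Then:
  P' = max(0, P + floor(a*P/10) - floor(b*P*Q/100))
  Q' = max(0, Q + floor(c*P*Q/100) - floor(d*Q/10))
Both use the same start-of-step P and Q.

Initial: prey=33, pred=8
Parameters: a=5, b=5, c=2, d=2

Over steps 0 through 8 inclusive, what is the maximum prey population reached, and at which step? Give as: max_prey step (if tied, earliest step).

Step 1: prey: 33+16-13=36; pred: 8+5-1=12
Step 2: prey: 36+18-21=33; pred: 12+8-2=18
Step 3: prey: 33+16-29=20; pred: 18+11-3=26
Step 4: prey: 20+10-26=4; pred: 26+10-5=31
Step 5: prey: 4+2-6=0; pred: 31+2-6=27
Step 6: prey: 0+0-0=0; pred: 27+0-5=22
Step 7: prey: 0+0-0=0; pred: 22+0-4=18
Step 8: prey: 0+0-0=0; pred: 18+0-3=15
Max prey = 36 at step 1

Answer: 36 1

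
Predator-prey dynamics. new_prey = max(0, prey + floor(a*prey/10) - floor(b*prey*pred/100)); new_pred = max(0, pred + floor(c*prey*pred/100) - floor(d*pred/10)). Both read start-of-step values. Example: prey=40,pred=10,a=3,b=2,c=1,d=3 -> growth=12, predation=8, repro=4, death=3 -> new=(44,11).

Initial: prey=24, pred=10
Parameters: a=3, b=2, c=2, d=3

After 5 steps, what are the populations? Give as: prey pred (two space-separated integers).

Step 1: prey: 24+7-4=27; pred: 10+4-3=11
Step 2: prey: 27+8-5=30; pred: 11+5-3=13
Step 3: prey: 30+9-7=32; pred: 13+7-3=17
Step 4: prey: 32+9-10=31; pred: 17+10-5=22
Step 5: prey: 31+9-13=27; pred: 22+13-6=29

Answer: 27 29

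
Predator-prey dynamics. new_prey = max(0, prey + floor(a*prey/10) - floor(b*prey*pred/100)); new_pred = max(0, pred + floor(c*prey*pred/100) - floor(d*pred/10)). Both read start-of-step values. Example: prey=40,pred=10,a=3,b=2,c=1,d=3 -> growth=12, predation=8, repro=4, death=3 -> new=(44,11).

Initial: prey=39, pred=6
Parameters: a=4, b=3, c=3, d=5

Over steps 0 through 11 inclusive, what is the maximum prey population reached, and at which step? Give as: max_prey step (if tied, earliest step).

Step 1: prey: 39+15-7=47; pred: 6+7-3=10
Step 2: prey: 47+18-14=51; pred: 10+14-5=19
Step 3: prey: 51+20-29=42; pred: 19+29-9=39
Step 4: prey: 42+16-49=9; pred: 39+49-19=69
Step 5: prey: 9+3-18=0; pred: 69+18-34=53
Step 6: prey: 0+0-0=0; pred: 53+0-26=27
Step 7: prey: 0+0-0=0; pred: 27+0-13=14
Step 8: prey: 0+0-0=0; pred: 14+0-7=7
Step 9: prey: 0+0-0=0; pred: 7+0-3=4
Step 10: prey: 0+0-0=0; pred: 4+0-2=2
Step 11: prey: 0+0-0=0; pred: 2+0-1=1
Max prey = 51 at step 2

Answer: 51 2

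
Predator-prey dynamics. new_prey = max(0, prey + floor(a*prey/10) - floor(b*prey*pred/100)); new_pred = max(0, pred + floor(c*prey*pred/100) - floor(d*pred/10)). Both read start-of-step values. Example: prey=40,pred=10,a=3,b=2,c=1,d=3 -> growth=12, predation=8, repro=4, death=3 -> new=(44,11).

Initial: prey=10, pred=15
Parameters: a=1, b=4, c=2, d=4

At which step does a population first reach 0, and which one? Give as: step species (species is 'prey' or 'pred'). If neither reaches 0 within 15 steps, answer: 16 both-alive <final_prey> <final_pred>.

Answer: 16 both-alive 2 2

Derivation:
Step 1: prey: 10+1-6=5; pred: 15+3-6=12
Step 2: prey: 5+0-2=3; pred: 12+1-4=9
Step 3: prey: 3+0-1=2; pred: 9+0-3=6
Step 4: prey: 2+0-0=2; pred: 6+0-2=4
Step 5: prey: 2+0-0=2; pred: 4+0-1=3
Step 6: prey: 2+0-0=2; pred: 3+0-1=2
Step 7: prey: 2+0-0=2; pred: 2+0-0=2
Steps 8-15: state stable at prey=2, pred=2 (no change)
No extinction within 15 steps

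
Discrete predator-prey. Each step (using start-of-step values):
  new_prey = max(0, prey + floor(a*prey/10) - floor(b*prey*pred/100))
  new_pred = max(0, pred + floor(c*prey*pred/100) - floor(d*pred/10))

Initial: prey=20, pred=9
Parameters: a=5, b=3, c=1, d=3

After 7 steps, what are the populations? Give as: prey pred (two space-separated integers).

Step 1: prey: 20+10-5=25; pred: 9+1-2=8
Step 2: prey: 25+12-6=31; pred: 8+2-2=8
Step 3: prey: 31+15-7=39; pred: 8+2-2=8
Step 4: prey: 39+19-9=49; pred: 8+3-2=9
Step 5: prey: 49+24-13=60; pred: 9+4-2=11
Step 6: prey: 60+30-19=71; pred: 11+6-3=14
Step 7: prey: 71+35-29=77; pred: 14+9-4=19

Answer: 77 19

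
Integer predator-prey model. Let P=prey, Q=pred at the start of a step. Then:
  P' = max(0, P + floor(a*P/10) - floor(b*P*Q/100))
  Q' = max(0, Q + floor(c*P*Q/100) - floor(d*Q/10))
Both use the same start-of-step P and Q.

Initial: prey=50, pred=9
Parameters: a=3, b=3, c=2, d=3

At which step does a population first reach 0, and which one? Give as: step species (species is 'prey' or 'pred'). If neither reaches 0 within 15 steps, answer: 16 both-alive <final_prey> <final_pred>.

Step 1: prey: 50+15-13=52; pred: 9+9-2=16
Step 2: prey: 52+15-24=43; pred: 16+16-4=28
Step 3: prey: 43+12-36=19; pred: 28+24-8=44
Step 4: prey: 19+5-25=0; pred: 44+16-13=47
First extinction: prey at step 4

Answer: 4 prey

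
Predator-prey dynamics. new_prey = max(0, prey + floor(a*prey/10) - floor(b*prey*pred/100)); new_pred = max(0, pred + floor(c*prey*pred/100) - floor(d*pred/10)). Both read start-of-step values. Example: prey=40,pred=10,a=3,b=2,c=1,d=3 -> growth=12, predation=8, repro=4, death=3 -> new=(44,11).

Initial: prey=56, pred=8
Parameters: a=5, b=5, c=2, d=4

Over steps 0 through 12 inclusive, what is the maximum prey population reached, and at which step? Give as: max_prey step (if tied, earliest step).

Answer: 62 1

Derivation:
Step 1: prey: 56+28-22=62; pred: 8+8-3=13
Step 2: prey: 62+31-40=53; pred: 13+16-5=24
Step 3: prey: 53+26-63=16; pred: 24+25-9=40
Step 4: prey: 16+8-32=0; pred: 40+12-16=36
Step 5: prey: 0+0-0=0; pred: 36+0-14=22
Step 6: prey: 0+0-0=0; pred: 22+0-8=14
Step 7: prey: 0+0-0=0; pred: 14+0-5=9
Step 8: prey: 0+0-0=0; pred: 9+0-3=6
Step 9: prey: 0+0-0=0; pred: 6+0-2=4
Step 10: prey: 0+0-0=0; pred: 4+0-1=3
Step 11: prey: 0+0-0=0; pred: 3+0-1=2
Step 12: prey: 0+0-0=0; pred: 2+0-0=2
Max prey = 62 at step 1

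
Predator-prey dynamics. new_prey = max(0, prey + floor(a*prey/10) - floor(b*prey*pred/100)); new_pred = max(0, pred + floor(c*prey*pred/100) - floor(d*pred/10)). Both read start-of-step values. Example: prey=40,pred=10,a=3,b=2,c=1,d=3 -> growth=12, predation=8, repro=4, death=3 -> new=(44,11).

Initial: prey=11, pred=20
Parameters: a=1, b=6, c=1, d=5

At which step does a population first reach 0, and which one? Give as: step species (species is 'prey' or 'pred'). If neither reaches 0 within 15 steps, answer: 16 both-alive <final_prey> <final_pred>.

Answer: 1 prey

Derivation:
Step 1: prey: 11+1-13=0; pred: 20+2-10=12
First extinction: prey at step 1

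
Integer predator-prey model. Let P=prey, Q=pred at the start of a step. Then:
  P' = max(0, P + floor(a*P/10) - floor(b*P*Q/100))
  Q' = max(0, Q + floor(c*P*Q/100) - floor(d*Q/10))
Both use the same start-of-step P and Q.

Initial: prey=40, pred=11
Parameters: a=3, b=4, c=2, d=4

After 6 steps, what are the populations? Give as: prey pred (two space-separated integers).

Step 1: prey: 40+12-17=35; pred: 11+8-4=15
Step 2: prey: 35+10-21=24; pred: 15+10-6=19
Step 3: prey: 24+7-18=13; pred: 19+9-7=21
Step 4: prey: 13+3-10=6; pred: 21+5-8=18
Step 5: prey: 6+1-4=3; pred: 18+2-7=13
Step 6: prey: 3+0-1=2; pred: 13+0-5=8

Answer: 2 8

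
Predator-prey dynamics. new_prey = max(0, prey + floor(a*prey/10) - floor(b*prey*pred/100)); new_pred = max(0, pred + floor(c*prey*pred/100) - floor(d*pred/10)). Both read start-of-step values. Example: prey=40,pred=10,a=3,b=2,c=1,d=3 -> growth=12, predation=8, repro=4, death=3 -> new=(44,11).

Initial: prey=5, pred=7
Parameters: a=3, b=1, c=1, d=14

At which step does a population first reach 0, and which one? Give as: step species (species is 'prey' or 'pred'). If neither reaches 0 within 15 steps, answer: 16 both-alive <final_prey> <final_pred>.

Answer: 1 pred

Derivation:
Step 1: prey: 5+1-0=6; pred: 7+0-9=0
First extinction: pred at step 1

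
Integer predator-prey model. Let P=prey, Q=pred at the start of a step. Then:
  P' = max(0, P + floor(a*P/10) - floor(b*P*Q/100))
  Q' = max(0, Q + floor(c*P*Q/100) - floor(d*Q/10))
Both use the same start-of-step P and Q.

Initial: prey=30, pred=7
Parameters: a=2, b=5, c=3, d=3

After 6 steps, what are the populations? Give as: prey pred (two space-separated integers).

Step 1: prey: 30+6-10=26; pred: 7+6-2=11
Step 2: prey: 26+5-14=17; pred: 11+8-3=16
Step 3: prey: 17+3-13=7; pred: 16+8-4=20
Step 4: prey: 7+1-7=1; pred: 20+4-6=18
Step 5: prey: 1+0-0=1; pred: 18+0-5=13
Step 6: prey: 1+0-0=1; pred: 13+0-3=10

Answer: 1 10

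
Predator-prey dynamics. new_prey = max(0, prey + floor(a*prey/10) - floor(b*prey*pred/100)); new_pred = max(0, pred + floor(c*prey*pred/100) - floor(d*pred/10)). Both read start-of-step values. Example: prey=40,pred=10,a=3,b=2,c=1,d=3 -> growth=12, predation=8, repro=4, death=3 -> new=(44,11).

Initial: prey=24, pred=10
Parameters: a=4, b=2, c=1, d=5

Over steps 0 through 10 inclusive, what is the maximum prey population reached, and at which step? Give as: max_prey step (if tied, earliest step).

Answer: 152 9

Derivation:
Step 1: prey: 24+9-4=29; pred: 10+2-5=7
Step 2: prey: 29+11-4=36; pred: 7+2-3=6
Step 3: prey: 36+14-4=46; pred: 6+2-3=5
Step 4: prey: 46+18-4=60; pred: 5+2-2=5
Step 5: prey: 60+24-6=78; pred: 5+3-2=6
Step 6: prey: 78+31-9=100; pred: 6+4-3=7
Step 7: prey: 100+40-14=126; pred: 7+7-3=11
Step 8: prey: 126+50-27=149; pred: 11+13-5=19
Step 9: prey: 149+59-56=152; pred: 19+28-9=38
Step 10: prey: 152+60-115=97; pred: 38+57-19=76
Max prey = 152 at step 9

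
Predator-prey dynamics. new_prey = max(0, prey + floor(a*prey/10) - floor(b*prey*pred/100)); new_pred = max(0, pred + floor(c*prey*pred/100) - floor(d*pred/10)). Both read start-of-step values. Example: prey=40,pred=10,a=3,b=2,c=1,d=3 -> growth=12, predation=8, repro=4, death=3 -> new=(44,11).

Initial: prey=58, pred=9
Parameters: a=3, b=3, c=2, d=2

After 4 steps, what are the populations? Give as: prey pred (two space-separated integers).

Step 1: prey: 58+17-15=60; pred: 9+10-1=18
Step 2: prey: 60+18-32=46; pred: 18+21-3=36
Step 3: prey: 46+13-49=10; pred: 36+33-7=62
Step 4: prey: 10+3-18=0; pred: 62+12-12=62

Answer: 0 62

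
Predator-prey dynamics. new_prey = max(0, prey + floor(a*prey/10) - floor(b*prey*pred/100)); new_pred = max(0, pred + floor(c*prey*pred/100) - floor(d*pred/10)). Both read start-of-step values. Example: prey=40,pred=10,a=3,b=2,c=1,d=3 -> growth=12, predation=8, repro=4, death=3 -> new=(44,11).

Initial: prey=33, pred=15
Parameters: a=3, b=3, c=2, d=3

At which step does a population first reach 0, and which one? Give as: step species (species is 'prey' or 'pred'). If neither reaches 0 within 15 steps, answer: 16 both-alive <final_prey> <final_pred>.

Step 1: prey: 33+9-14=28; pred: 15+9-4=20
Step 2: prey: 28+8-16=20; pred: 20+11-6=25
Step 3: prey: 20+6-15=11; pred: 25+10-7=28
Step 4: prey: 11+3-9=5; pred: 28+6-8=26
Step 5: prey: 5+1-3=3; pred: 26+2-7=21
Step 6: prey: 3+0-1=2; pred: 21+1-6=16
Step 7: prey: 2+0-0=2; pred: 16+0-4=12
Step 8: prey: 2+0-0=2; pred: 12+0-3=9
Step 9: prey: 2+0-0=2; pred: 9+0-2=7
Step 10: prey: 2+0-0=2; pred: 7+0-2=5
Step 11: prey: 2+0-0=2; pred: 5+0-1=4
Step 12: prey: 2+0-0=2; pred: 4+0-1=3
Step 13: prey: 2+0-0=2; pred: 3+0-0=3
Steps 14-15: state stable at prey=2, pred=3 (no change)
No extinction within 15 steps

Answer: 16 both-alive 2 3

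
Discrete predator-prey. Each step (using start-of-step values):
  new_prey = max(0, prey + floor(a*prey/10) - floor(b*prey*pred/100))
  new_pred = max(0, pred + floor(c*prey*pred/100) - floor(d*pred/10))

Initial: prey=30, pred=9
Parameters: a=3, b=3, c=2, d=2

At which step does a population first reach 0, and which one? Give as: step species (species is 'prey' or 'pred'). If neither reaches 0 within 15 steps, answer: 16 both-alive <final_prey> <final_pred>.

Answer: 16 both-alive 1 6

Derivation:
Step 1: prey: 30+9-8=31; pred: 9+5-1=13
Step 2: prey: 31+9-12=28; pred: 13+8-2=19
Step 3: prey: 28+8-15=21; pred: 19+10-3=26
Step 4: prey: 21+6-16=11; pred: 26+10-5=31
Step 5: prey: 11+3-10=4; pred: 31+6-6=31
Step 6: prey: 4+1-3=2; pred: 31+2-6=27
Step 7: prey: 2+0-1=1; pred: 27+1-5=23
Step 8: prey: 1+0-0=1; pred: 23+0-4=19
Step 9: prey: 1+0-0=1; pred: 19+0-3=16
Step 10: prey: 1+0-0=1; pred: 16+0-3=13
Step 11: prey: 1+0-0=1; pred: 13+0-2=11
Step 12: prey: 1+0-0=1; pred: 11+0-2=9
Step 13: prey: 1+0-0=1; pred: 9+0-1=8
Step 14: prey: 1+0-0=1; pred: 8+0-1=7
Step 15: prey: 1+0-0=1; pred: 7+0-1=6
No extinction within 15 steps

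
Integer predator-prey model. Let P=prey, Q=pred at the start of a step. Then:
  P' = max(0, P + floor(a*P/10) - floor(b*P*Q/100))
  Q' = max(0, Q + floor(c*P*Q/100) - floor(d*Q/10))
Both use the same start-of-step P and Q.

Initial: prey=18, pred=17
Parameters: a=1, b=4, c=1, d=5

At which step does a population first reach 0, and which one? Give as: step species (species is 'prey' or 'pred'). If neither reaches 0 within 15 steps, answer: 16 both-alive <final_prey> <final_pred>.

Answer: 16 both-alive 4 1

Derivation:
Step 1: prey: 18+1-12=7; pred: 17+3-8=12
Step 2: prey: 7+0-3=4; pred: 12+0-6=6
Step 3: prey: 4+0-0=4; pred: 6+0-3=3
Step 4: prey: 4+0-0=4; pred: 3+0-1=2
Step 5: prey: 4+0-0=4; pred: 2+0-1=1
Step 6: prey: 4+0-0=4; pred: 1+0-0=1
Steps 7-15: state stable at prey=4, pred=1 (no change)
No extinction within 15 steps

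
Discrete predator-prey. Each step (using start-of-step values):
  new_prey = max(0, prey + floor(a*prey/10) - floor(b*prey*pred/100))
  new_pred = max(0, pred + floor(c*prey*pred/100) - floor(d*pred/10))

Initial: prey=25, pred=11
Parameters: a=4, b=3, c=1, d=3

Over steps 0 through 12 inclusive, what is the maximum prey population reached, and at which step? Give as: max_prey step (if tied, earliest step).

Answer: 52 7

Derivation:
Step 1: prey: 25+10-8=27; pred: 11+2-3=10
Step 2: prey: 27+10-8=29; pred: 10+2-3=9
Step 3: prey: 29+11-7=33; pred: 9+2-2=9
Step 4: prey: 33+13-8=38; pred: 9+2-2=9
Step 5: prey: 38+15-10=43; pred: 9+3-2=10
Step 6: prey: 43+17-12=48; pred: 10+4-3=11
Step 7: prey: 48+19-15=52; pred: 11+5-3=13
Step 8: prey: 52+20-20=52; pred: 13+6-3=16
Step 9: prey: 52+20-24=48; pred: 16+8-4=20
Step 10: prey: 48+19-28=39; pred: 20+9-6=23
Step 11: prey: 39+15-26=28; pred: 23+8-6=25
Step 12: prey: 28+11-21=18; pred: 25+7-7=25
Max prey = 52 at step 7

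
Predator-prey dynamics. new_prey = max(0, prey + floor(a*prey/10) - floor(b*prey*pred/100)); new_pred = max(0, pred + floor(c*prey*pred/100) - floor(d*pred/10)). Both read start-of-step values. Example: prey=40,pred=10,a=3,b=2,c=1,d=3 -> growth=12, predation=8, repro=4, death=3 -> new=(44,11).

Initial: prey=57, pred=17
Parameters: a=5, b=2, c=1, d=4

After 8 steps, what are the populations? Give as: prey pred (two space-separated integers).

Step 1: prey: 57+28-19=66; pred: 17+9-6=20
Step 2: prey: 66+33-26=73; pred: 20+13-8=25
Step 3: prey: 73+36-36=73; pred: 25+18-10=33
Step 4: prey: 73+36-48=61; pred: 33+24-13=44
Step 5: prey: 61+30-53=38; pred: 44+26-17=53
Step 6: prey: 38+19-40=17; pred: 53+20-21=52
Step 7: prey: 17+8-17=8; pred: 52+8-20=40
Step 8: prey: 8+4-6=6; pred: 40+3-16=27

Answer: 6 27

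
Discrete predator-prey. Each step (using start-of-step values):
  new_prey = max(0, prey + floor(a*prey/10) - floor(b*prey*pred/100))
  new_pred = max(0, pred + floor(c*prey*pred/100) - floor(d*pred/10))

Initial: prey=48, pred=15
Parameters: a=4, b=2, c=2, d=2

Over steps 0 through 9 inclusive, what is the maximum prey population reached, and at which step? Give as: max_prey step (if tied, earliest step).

Step 1: prey: 48+19-14=53; pred: 15+14-3=26
Step 2: prey: 53+21-27=47; pred: 26+27-5=48
Step 3: prey: 47+18-45=20; pred: 48+45-9=84
Step 4: prey: 20+8-33=0; pred: 84+33-16=101
Step 5: prey: 0+0-0=0; pred: 101+0-20=81
Step 6: prey: 0+0-0=0; pred: 81+0-16=65
Step 7: prey: 0+0-0=0; pred: 65+0-13=52
Step 8: prey: 0+0-0=0; pred: 52+0-10=42
Step 9: prey: 0+0-0=0; pred: 42+0-8=34
Max prey = 53 at step 1

Answer: 53 1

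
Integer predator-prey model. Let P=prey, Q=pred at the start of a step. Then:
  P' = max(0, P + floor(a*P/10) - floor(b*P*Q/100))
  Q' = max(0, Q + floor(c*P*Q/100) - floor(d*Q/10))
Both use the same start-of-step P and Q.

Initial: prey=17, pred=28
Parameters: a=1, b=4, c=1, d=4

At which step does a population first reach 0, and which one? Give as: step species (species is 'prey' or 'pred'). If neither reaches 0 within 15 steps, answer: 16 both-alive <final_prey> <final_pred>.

Step 1: prey: 17+1-19=0; pred: 28+4-11=21
First extinction: prey at step 1

Answer: 1 prey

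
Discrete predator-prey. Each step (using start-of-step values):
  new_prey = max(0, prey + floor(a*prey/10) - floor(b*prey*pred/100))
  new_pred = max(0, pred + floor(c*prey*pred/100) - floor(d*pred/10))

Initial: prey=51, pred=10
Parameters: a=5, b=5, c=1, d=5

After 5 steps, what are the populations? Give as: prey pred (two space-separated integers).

Step 1: prey: 51+25-25=51; pred: 10+5-5=10
Step 2: prey: 51+25-25=51; pred: 10+5-5=10
Step 3: prey: 51+25-25=51; pred: 10+5-5=10
Step 4: prey: 51+25-25=51; pred: 10+5-5=10
Step 5: prey: 51+25-25=51; pred: 10+5-5=10

Answer: 51 10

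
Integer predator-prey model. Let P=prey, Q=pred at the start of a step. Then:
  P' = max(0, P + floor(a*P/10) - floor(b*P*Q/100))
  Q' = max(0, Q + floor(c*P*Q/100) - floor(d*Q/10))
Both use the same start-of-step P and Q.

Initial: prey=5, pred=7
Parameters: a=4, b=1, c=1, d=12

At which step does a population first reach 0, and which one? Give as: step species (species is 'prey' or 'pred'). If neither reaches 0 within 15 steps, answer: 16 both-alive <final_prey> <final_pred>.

Answer: 1 pred

Derivation:
Step 1: prey: 5+2-0=7; pred: 7+0-8=0
First extinction: pred at step 1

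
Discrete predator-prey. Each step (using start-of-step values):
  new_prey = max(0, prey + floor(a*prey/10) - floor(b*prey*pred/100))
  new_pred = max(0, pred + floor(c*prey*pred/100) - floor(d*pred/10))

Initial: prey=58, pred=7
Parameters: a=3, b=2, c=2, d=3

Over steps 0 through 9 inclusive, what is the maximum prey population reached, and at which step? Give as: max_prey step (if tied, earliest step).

Answer: 70 2

Derivation:
Step 1: prey: 58+17-8=67; pred: 7+8-2=13
Step 2: prey: 67+20-17=70; pred: 13+17-3=27
Step 3: prey: 70+21-37=54; pred: 27+37-8=56
Step 4: prey: 54+16-60=10; pred: 56+60-16=100
Step 5: prey: 10+3-20=0; pred: 100+20-30=90
Step 6: prey: 0+0-0=0; pred: 90+0-27=63
Step 7: prey: 0+0-0=0; pred: 63+0-18=45
Step 8: prey: 0+0-0=0; pred: 45+0-13=32
Step 9: prey: 0+0-0=0; pred: 32+0-9=23
Max prey = 70 at step 2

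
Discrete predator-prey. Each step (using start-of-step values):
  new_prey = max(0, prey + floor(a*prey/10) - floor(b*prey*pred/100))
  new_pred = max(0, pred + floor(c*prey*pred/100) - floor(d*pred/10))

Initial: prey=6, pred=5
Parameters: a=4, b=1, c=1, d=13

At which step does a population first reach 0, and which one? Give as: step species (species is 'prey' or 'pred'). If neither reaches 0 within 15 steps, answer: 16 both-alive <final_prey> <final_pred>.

Answer: 1 pred

Derivation:
Step 1: prey: 6+2-0=8; pred: 5+0-6=0
First extinction: pred at step 1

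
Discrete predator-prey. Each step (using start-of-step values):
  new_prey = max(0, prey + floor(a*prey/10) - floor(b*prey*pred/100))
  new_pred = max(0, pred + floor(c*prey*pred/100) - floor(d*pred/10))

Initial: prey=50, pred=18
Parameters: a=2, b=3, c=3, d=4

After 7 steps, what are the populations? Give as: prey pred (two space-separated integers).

Step 1: prey: 50+10-27=33; pred: 18+27-7=38
Step 2: prey: 33+6-37=2; pred: 38+37-15=60
Step 3: prey: 2+0-3=0; pred: 60+3-24=39
Step 4: prey: 0+0-0=0; pred: 39+0-15=24
Step 5: prey: 0+0-0=0; pred: 24+0-9=15
Step 6: prey: 0+0-0=0; pred: 15+0-6=9
Step 7: prey: 0+0-0=0; pred: 9+0-3=6

Answer: 0 6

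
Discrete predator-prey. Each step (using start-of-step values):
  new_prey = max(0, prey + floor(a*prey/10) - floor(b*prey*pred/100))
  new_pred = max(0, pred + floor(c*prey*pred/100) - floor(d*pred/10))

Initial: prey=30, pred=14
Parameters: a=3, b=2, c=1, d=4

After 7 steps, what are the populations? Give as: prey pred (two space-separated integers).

Answer: 51 10

Derivation:
Step 1: prey: 30+9-8=31; pred: 14+4-5=13
Step 2: prey: 31+9-8=32; pred: 13+4-5=12
Step 3: prey: 32+9-7=34; pred: 12+3-4=11
Step 4: prey: 34+10-7=37; pred: 11+3-4=10
Step 5: prey: 37+11-7=41; pred: 10+3-4=9
Step 6: prey: 41+12-7=46; pred: 9+3-3=9
Step 7: prey: 46+13-8=51; pred: 9+4-3=10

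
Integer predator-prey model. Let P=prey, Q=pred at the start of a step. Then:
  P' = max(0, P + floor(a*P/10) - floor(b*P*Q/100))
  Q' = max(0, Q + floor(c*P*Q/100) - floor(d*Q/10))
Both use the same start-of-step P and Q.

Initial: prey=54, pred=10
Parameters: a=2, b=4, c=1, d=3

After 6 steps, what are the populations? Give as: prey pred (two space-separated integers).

Answer: 7 7

Derivation:
Step 1: prey: 54+10-21=43; pred: 10+5-3=12
Step 2: prey: 43+8-20=31; pred: 12+5-3=14
Step 3: prey: 31+6-17=20; pred: 14+4-4=14
Step 4: prey: 20+4-11=13; pred: 14+2-4=12
Step 5: prey: 13+2-6=9; pred: 12+1-3=10
Step 6: prey: 9+1-3=7; pred: 10+0-3=7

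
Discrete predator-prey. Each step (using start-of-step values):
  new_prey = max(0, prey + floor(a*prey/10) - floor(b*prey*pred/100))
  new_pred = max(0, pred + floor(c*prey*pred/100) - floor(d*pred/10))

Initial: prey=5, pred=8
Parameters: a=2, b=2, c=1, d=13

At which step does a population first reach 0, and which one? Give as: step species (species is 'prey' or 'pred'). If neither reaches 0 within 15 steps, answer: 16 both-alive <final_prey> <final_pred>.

Answer: 1 pred

Derivation:
Step 1: prey: 5+1-0=6; pred: 8+0-10=0
First extinction: pred at step 1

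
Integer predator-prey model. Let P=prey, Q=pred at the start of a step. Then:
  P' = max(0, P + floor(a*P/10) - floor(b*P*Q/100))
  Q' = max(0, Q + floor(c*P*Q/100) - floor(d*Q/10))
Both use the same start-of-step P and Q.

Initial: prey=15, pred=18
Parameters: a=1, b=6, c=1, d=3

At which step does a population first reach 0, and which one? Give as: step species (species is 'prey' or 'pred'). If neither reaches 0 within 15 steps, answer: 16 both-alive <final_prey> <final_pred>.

Step 1: prey: 15+1-16=0; pred: 18+2-5=15
First extinction: prey at step 1

Answer: 1 prey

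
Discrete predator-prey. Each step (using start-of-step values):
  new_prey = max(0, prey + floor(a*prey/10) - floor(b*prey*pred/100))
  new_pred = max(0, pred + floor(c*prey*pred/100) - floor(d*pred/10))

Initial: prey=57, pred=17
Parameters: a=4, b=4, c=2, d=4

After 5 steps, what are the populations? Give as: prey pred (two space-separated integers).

Step 1: prey: 57+22-38=41; pred: 17+19-6=30
Step 2: prey: 41+16-49=8; pred: 30+24-12=42
Step 3: prey: 8+3-13=0; pred: 42+6-16=32
Step 4: prey: 0+0-0=0; pred: 32+0-12=20
Step 5: prey: 0+0-0=0; pred: 20+0-8=12

Answer: 0 12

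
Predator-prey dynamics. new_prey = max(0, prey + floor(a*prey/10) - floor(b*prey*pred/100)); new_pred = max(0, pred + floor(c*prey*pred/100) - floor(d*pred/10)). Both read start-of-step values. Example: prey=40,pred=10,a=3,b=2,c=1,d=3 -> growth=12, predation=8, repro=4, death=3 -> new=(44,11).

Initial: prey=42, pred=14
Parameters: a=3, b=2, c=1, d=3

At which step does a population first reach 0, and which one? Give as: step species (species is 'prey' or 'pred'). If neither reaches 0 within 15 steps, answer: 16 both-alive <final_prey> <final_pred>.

Step 1: prey: 42+12-11=43; pred: 14+5-4=15
Step 2: prey: 43+12-12=43; pred: 15+6-4=17
Step 3: prey: 43+12-14=41; pred: 17+7-5=19
Step 4: prey: 41+12-15=38; pred: 19+7-5=21
Step 5: prey: 38+11-15=34; pred: 21+7-6=22
Step 6: prey: 34+10-14=30; pred: 22+7-6=23
Step 7: prey: 30+9-13=26; pred: 23+6-6=23
Step 8: prey: 26+7-11=22; pred: 23+5-6=22
Step 9: prey: 22+6-9=19; pred: 22+4-6=20
Step 10: prey: 19+5-7=17; pred: 20+3-6=17
Step 11: prey: 17+5-5=17; pred: 17+2-5=14
Step 12: prey: 17+5-4=18; pred: 14+2-4=12
Step 13: prey: 18+5-4=19; pred: 12+2-3=11
Step 14: prey: 19+5-4=20; pred: 11+2-3=10
Step 15: prey: 20+6-4=22; pred: 10+2-3=9
No extinction within 15 steps

Answer: 16 both-alive 22 9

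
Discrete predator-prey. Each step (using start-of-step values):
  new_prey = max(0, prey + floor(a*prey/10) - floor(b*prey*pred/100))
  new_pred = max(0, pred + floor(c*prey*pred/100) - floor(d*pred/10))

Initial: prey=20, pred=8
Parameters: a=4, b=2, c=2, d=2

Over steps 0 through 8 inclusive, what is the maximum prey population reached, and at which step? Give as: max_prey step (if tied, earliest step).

Step 1: prey: 20+8-3=25; pred: 8+3-1=10
Step 2: prey: 25+10-5=30; pred: 10+5-2=13
Step 3: prey: 30+12-7=35; pred: 13+7-2=18
Step 4: prey: 35+14-12=37; pred: 18+12-3=27
Step 5: prey: 37+14-19=32; pred: 27+19-5=41
Step 6: prey: 32+12-26=18; pred: 41+26-8=59
Step 7: prey: 18+7-21=4; pred: 59+21-11=69
Step 8: prey: 4+1-5=0; pred: 69+5-13=61
Max prey = 37 at step 4

Answer: 37 4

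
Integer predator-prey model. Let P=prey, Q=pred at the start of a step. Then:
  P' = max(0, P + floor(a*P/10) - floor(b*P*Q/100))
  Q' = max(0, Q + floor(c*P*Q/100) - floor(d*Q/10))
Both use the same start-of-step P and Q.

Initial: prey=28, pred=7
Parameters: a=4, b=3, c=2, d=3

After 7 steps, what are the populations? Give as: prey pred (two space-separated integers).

Answer: 1 38

Derivation:
Step 1: prey: 28+11-5=34; pred: 7+3-2=8
Step 2: prey: 34+13-8=39; pred: 8+5-2=11
Step 3: prey: 39+15-12=42; pred: 11+8-3=16
Step 4: prey: 42+16-20=38; pred: 16+13-4=25
Step 5: prey: 38+15-28=25; pred: 25+19-7=37
Step 6: prey: 25+10-27=8; pred: 37+18-11=44
Step 7: prey: 8+3-10=1; pred: 44+7-13=38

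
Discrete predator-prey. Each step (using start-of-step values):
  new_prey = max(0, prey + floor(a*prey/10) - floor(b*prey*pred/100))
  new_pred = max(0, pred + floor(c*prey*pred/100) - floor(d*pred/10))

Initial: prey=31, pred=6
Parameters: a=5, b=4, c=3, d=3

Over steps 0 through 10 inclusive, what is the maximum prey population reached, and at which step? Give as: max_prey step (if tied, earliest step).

Answer: 43 2

Derivation:
Step 1: prey: 31+15-7=39; pred: 6+5-1=10
Step 2: prey: 39+19-15=43; pred: 10+11-3=18
Step 3: prey: 43+21-30=34; pred: 18+23-5=36
Step 4: prey: 34+17-48=3; pred: 36+36-10=62
Step 5: prey: 3+1-7=0; pred: 62+5-18=49
Step 6: prey: 0+0-0=0; pred: 49+0-14=35
Step 7: prey: 0+0-0=0; pred: 35+0-10=25
Step 8: prey: 0+0-0=0; pred: 25+0-7=18
Step 9: prey: 0+0-0=0; pred: 18+0-5=13
Step 10: prey: 0+0-0=0; pred: 13+0-3=10
Max prey = 43 at step 2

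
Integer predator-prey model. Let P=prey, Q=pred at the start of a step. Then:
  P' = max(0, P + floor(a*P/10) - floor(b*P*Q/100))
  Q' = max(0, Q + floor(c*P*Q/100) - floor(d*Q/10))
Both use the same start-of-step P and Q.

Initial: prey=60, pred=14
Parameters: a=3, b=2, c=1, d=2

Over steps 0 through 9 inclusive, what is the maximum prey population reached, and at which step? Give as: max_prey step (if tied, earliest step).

Step 1: prey: 60+18-16=62; pred: 14+8-2=20
Step 2: prey: 62+18-24=56; pred: 20+12-4=28
Step 3: prey: 56+16-31=41; pred: 28+15-5=38
Step 4: prey: 41+12-31=22; pred: 38+15-7=46
Step 5: prey: 22+6-20=8; pred: 46+10-9=47
Step 6: prey: 8+2-7=3; pred: 47+3-9=41
Step 7: prey: 3+0-2=1; pred: 41+1-8=34
Step 8: prey: 1+0-0=1; pred: 34+0-6=28
Step 9: prey: 1+0-0=1; pred: 28+0-5=23
Max prey = 62 at step 1

Answer: 62 1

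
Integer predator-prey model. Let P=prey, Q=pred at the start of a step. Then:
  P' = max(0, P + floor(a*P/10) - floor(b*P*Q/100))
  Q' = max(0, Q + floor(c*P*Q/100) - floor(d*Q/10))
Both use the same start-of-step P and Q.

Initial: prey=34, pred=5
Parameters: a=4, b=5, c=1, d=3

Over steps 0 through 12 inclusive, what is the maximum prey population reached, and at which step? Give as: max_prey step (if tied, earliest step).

Answer: 57 4

Derivation:
Step 1: prey: 34+13-8=39; pred: 5+1-1=5
Step 2: prey: 39+15-9=45; pred: 5+1-1=5
Step 3: prey: 45+18-11=52; pred: 5+2-1=6
Step 4: prey: 52+20-15=57; pred: 6+3-1=8
Step 5: prey: 57+22-22=57; pred: 8+4-2=10
Step 6: prey: 57+22-28=51; pred: 10+5-3=12
Step 7: prey: 51+20-30=41; pred: 12+6-3=15
Step 8: prey: 41+16-30=27; pred: 15+6-4=17
Step 9: prey: 27+10-22=15; pred: 17+4-5=16
Step 10: prey: 15+6-12=9; pred: 16+2-4=14
Step 11: prey: 9+3-6=6; pred: 14+1-4=11
Step 12: prey: 6+2-3=5; pred: 11+0-3=8
Max prey = 57 at step 4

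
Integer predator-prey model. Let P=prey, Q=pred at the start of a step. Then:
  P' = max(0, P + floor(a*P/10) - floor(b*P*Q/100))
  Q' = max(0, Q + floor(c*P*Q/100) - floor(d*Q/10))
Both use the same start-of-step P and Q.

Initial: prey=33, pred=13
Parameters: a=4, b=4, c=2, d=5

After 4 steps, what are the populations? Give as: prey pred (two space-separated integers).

Answer: 15 13

Derivation:
Step 1: prey: 33+13-17=29; pred: 13+8-6=15
Step 2: prey: 29+11-17=23; pred: 15+8-7=16
Step 3: prey: 23+9-14=18; pred: 16+7-8=15
Step 4: prey: 18+7-10=15; pred: 15+5-7=13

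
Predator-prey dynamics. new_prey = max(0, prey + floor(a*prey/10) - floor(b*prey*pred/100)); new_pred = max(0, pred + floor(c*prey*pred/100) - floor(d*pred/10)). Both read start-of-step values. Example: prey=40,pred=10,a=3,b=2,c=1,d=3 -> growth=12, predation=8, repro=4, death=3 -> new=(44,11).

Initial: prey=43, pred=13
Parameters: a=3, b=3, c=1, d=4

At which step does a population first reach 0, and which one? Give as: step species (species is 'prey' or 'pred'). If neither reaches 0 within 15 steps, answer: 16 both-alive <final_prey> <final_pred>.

Answer: 16 both-alive 54 10

Derivation:
Step 1: prey: 43+12-16=39; pred: 13+5-5=13
Step 2: prey: 39+11-15=35; pred: 13+5-5=13
Step 3: prey: 35+10-13=32; pred: 13+4-5=12
Step 4: prey: 32+9-11=30; pred: 12+3-4=11
Step 5: prey: 30+9-9=30; pred: 11+3-4=10
Step 6: prey: 30+9-9=30; pred: 10+3-4=9
Step 7: prey: 30+9-8=31; pred: 9+2-3=8
Step 8: prey: 31+9-7=33; pred: 8+2-3=7
Step 9: prey: 33+9-6=36; pred: 7+2-2=7
Step 10: prey: 36+10-7=39; pred: 7+2-2=7
Step 11: prey: 39+11-8=42; pred: 7+2-2=7
Step 12: prey: 42+12-8=46; pred: 7+2-2=7
Step 13: prey: 46+13-9=50; pred: 7+3-2=8
Step 14: prey: 50+15-12=53; pred: 8+4-3=9
Step 15: prey: 53+15-14=54; pred: 9+4-3=10
No extinction within 15 steps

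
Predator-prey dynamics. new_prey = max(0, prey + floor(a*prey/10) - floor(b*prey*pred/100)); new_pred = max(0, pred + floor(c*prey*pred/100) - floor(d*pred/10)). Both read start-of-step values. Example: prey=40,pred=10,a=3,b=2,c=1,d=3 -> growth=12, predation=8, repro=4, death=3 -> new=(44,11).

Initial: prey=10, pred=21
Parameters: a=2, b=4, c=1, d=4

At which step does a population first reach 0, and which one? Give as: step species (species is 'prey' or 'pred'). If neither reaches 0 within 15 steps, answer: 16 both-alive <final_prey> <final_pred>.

Step 1: prey: 10+2-8=4; pred: 21+2-8=15
Step 2: prey: 4+0-2=2; pred: 15+0-6=9
Step 3: prey: 2+0-0=2; pred: 9+0-3=6
Step 4: prey: 2+0-0=2; pred: 6+0-2=4
Step 5: prey: 2+0-0=2; pred: 4+0-1=3
Step 6: prey: 2+0-0=2; pred: 3+0-1=2
Step 7: prey: 2+0-0=2; pred: 2+0-0=2
Steps 8-15: state stable at prey=2, pred=2 (no change)
No extinction within 15 steps

Answer: 16 both-alive 2 2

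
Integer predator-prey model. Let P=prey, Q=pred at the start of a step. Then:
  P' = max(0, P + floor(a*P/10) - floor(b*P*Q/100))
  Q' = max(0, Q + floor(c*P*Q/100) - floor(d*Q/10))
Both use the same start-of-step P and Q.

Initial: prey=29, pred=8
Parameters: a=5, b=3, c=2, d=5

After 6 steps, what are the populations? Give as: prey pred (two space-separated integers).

Answer: 18 62

Derivation:
Step 1: prey: 29+14-6=37; pred: 8+4-4=8
Step 2: prey: 37+18-8=47; pred: 8+5-4=9
Step 3: prey: 47+23-12=58; pred: 9+8-4=13
Step 4: prey: 58+29-22=65; pred: 13+15-6=22
Step 5: prey: 65+32-42=55; pred: 22+28-11=39
Step 6: prey: 55+27-64=18; pred: 39+42-19=62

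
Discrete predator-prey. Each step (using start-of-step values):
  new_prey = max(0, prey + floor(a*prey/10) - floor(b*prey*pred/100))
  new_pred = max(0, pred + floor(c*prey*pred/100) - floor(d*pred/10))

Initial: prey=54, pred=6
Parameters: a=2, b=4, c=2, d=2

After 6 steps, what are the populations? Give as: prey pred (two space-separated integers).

Answer: 0 24

Derivation:
Step 1: prey: 54+10-12=52; pred: 6+6-1=11
Step 2: prey: 52+10-22=40; pred: 11+11-2=20
Step 3: prey: 40+8-32=16; pred: 20+16-4=32
Step 4: prey: 16+3-20=0; pred: 32+10-6=36
Step 5: prey: 0+0-0=0; pred: 36+0-7=29
Step 6: prey: 0+0-0=0; pred: 29+0-5=24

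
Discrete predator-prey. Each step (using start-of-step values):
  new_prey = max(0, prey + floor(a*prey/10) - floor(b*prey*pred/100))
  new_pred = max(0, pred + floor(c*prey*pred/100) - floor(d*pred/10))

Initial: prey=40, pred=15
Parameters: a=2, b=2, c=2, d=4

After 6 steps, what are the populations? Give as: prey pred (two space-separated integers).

Step 1: prey: 40+8-12=36; pred: 15+12-6=21
Step 2: prey: 36+7-15=28; pred: 21+15-8=28
Step 3: prey: 28+5-15=18; pred: 28+15-11=32
Step 4: prey: 18+3-11=10; pred: 32+11-12=31
Step 5: prey: 10+2-6=6; pred: 31+6-12=25
Step 6: prey: 6+1-3=4; pred: 25+3-10=18

Answer: 4 18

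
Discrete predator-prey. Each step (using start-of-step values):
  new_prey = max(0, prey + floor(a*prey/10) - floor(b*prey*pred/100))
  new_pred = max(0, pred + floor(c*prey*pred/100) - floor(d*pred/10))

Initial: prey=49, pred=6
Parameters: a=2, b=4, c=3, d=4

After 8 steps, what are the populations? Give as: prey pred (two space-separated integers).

Answer: 0 5

Derivation:
Step 1: prey: 49+9-11=47; pred: 6+8-2=12
Step 2: prey: 47+9-22=34; pred: 12+16-4=24
Step 3: prey: 34+6-32=8; pred: 24+24-9=39
Step 4: prey: 8+1-12=0; pred: 39+9-15=33
Step 5: prey: 0+0-0=0; pred: 33+0-13=20
Step 6: prey: 0+0-0=0; pred: 20+0-8=12
Step 7: prey: 0+0-0=0; pred: 12+0-4=8
Step 8: prey: 0+0-0=0; pred: 8+0-3=5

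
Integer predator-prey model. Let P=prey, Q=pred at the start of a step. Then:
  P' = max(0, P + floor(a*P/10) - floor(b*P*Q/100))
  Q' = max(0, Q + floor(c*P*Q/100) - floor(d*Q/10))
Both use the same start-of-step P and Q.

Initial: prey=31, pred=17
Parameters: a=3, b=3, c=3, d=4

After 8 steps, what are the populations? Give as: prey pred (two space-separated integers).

Answer: 0 4

Derivation:
Step 1: prey: 31+9-15=25; pred: 17+15-6=26
Step 2: prey: 25+7-19=13; pred: 26+19-10=35
Step 3: prey: 13+3-13=3; pred: 35+13-14=34
Step 4: prey: 3+0-3=0; pred: 34+3-13=24
Step 5: prey: 0+0-0=0; pred: 24+0-9=15
Step 6: prey: 0+0-0=0; pred: 15+0-6=9
Step 7: prey: 0+0-0=0; pred: 9+0-3=6
Step 8: prey: 0+0-0=0; pred: 6+0-2=4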